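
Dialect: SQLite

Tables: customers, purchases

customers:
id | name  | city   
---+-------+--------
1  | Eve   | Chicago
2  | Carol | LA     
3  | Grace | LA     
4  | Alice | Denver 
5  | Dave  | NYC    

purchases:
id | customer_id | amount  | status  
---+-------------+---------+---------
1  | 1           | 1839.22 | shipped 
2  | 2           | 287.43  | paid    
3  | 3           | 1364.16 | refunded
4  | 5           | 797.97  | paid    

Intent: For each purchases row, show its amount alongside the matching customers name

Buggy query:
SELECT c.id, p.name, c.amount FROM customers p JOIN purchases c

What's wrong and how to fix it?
Bug: JOIN with no ON clause produces a cartesian product; every purchases row pairs with every customers row

Fix: Specify the join condition linking the foreign key to the parent id

Corrected query:
SELECT c.id, p.name, c.amount FROM customers p JOIN purchases c ON c.customer_id = p.id

Result:
id | name  | amount 
---+-------+--------
1  | Eve   | 1839.22
2  | Carol | 287.43 
3  | Grace | 1364.16
4  | Dave  | 797.97 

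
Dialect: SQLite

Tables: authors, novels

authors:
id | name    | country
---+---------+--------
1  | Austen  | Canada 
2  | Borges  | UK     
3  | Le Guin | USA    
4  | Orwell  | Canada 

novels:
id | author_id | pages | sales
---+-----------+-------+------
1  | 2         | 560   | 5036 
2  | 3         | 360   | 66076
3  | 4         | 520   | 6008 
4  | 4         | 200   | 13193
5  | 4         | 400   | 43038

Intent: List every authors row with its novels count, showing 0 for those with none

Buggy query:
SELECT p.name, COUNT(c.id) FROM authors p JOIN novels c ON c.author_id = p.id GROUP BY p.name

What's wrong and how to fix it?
Bug: INNER JOIN drops authors rows that have no matching novels rows

Fix: Use LEFT JOIN so parents without children still appear (COUNT(c.id) gives 0)

Corrected query:
SELECT p.name, COUNT(c.id) FROM authors p LEFT JOIN novels c ON c.author_id = p.id GROUP BY p.name

Result:
name    | COUNT(c.id)
--------+------------
Austen  | 0          
Borges  | 1          
Le Guin | 1          
Orwell  | 3          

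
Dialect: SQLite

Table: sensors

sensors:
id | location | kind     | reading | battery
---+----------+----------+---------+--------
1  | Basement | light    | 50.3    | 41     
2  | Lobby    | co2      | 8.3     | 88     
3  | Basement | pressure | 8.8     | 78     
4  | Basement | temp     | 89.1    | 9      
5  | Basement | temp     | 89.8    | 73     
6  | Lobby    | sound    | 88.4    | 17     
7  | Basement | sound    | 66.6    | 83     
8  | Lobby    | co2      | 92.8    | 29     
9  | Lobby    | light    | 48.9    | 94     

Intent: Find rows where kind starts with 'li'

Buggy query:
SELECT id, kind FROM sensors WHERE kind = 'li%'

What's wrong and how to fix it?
Bug: '=' compares the literal string including the % character; pattern matching needs LIKE

Fix: Replace '=' with LIKE so 'li%' is treated as a pattern

Corrected query:
SELECT id, kind FROM sensors WHERE kind LIKE 'li%'

Result:
id | kind 
---+------
1  | light
9  | light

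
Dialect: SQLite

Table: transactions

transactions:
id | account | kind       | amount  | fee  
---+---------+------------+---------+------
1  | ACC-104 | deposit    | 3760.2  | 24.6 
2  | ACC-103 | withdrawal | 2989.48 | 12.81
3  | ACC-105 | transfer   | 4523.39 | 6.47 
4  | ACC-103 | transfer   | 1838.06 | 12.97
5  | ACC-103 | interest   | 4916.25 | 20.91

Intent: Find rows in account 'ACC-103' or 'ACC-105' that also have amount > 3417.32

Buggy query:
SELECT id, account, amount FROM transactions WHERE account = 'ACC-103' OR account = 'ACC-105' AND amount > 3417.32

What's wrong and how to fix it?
Bug: Without parentheses, AND is evaluated before OR, so the amount filter only applies to the 'ACC-105' branch

Fix: Group the OR with parentheses (or use IN), then AND the threshold

Corrected query:
SELECT id, account, amount FROM transactions WHERE (account = 'ACC-103' OR account = 'ACC-105') AND amount > 3417.32

Result:
id | account | amount 
---+---------+--------
3  | ACC-105 | 4523.39
5  | ACC-103 | 4916.25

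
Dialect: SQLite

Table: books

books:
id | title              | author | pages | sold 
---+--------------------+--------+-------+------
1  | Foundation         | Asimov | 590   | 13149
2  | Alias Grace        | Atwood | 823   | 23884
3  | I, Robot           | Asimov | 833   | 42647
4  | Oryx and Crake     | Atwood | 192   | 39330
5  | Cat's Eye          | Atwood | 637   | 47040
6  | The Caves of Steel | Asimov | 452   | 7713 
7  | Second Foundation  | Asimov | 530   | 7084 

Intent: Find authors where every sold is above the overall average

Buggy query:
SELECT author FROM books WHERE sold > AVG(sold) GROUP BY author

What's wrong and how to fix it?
Bug: WHERE evaluates per row before aggregation, so AVG() is unavailable

Fix: Use a subquery for AVG and a HAVING MIN(...) filter so the condition holds for every row in the group

Corrected query:
SELECT author FROM books GROUP BY author HAVING MIN(sold) > (SELECT AVG(sold) FROM books)

Result:
(no rows)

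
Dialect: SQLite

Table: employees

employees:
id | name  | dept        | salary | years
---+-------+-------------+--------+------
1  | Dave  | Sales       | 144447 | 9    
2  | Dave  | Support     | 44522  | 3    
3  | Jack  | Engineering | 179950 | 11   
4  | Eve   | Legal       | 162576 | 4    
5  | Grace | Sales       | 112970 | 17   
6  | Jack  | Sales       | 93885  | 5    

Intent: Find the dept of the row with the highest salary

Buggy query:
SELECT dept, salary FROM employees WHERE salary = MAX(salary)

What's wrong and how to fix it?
Bug: MAX(salary) is an aggregate and cannot be used directly in WHERE

Fix: Use a subquery: WHERE salary = (SELECT MAX(salary) FROM employees)

Corrected query:
SELECT dept, salary FROM employees WHERE salary = (SELECT MAX(salary) FROM employees)

Result:
dept        | salary
------------+-------
Engineering | 179950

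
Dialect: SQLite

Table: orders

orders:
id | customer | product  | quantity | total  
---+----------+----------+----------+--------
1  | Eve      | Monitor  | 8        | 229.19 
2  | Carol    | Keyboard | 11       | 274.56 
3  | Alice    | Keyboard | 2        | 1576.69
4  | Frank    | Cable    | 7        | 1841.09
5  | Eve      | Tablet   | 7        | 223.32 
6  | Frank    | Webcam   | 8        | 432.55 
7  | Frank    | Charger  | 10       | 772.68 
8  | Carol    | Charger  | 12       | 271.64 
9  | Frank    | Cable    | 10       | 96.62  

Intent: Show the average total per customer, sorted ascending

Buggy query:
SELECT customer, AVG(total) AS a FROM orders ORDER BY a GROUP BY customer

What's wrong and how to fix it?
Bug: ORDER BY appears before GROUP BY; SQL clause order requires GROUP BY first

Fix: Move ORDER BY to the end, after GROUP BY

Corrected query:
SELECT customer, AVG(total) AS a FROM orders GROUP BY customer ORDER BY a

Result:
customer | a      
---------+--------
Eve      | 226.255
Carol    | 273.1  
Frank    | 785.735
Alice    | 1576.69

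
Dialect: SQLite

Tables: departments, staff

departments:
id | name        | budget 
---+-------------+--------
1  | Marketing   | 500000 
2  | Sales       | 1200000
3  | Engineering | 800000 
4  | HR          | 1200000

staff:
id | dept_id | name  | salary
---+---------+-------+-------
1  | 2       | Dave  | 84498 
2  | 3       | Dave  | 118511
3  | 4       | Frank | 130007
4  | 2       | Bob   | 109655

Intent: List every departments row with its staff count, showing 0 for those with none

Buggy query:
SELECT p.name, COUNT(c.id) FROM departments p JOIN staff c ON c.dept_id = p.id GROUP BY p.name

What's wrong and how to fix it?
Bug: INNER JOIN drops departments rows that have no matching staff rows

Fix: Switch to LEFT JOIN to retain unmatched parent rows

Corrected query:
SELECT p.name, COUNT(c.id) FROM departments p LEFT JOIN staff c ON c.dept_id = p.id GROUP BY p.name

Result:
name        | COUNT(c.id)
------------+------------
Engineering | 1          
HR          | 1          
Marketing   | 0          
Sales       | 2          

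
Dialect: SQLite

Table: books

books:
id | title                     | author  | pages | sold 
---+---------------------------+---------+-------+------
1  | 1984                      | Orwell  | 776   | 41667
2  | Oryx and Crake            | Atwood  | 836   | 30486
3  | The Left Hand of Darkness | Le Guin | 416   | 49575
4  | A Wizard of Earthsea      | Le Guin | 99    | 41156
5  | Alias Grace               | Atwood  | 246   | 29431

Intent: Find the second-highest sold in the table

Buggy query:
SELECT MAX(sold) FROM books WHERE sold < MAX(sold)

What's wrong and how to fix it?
Bug: The inner MAX is an aggregate inside WHERE, which is not allowed

Fix: Put the inner MAX in a scalar subquery

Corrected query:
SELECT MAX(sold) FROM books WHERE sold < (SELECT MAX(sold) FROM books)

Result:
MAX(sold)
---------
41667    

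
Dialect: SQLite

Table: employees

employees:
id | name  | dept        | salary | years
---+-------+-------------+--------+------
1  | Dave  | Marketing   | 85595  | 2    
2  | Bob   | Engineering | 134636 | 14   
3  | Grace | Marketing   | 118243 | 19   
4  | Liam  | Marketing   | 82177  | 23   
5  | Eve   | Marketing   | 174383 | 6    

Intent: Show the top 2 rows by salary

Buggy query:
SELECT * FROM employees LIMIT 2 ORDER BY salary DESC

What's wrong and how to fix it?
Bug: LIMIT must come after ORDER BY

Fix: Sort with ORDER BY, then apply LIMIT

Corrected query:
SELECT * FROM employees ORDER BY salary DESC LIMIT 2

Result:
id | name | dept        | salary | years
---+------+-------------+--------+------
5  | Eve  | Marketing   | 174383 | 6    
2  | Bob  | Engineering | 134636 | 14   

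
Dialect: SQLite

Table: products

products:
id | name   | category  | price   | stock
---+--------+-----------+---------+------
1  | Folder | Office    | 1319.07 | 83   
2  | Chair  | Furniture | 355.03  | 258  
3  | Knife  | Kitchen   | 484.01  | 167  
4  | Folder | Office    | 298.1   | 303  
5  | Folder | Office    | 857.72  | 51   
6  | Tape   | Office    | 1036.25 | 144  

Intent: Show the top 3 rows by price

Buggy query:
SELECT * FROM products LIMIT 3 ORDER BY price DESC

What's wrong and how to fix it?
Bug: ORDER BY cannot follow LIMIT; LIMIT is the final clause

Fix: Swap the clauses: ORDER BY first, then LIMIT

Corrected query:
SELECT * FROM products ORDER BY price DESC LIMIT 3

Result:
id | name   | category | price   | stock
---+--------+----------+---------+------
1  | Folder | Office   | 1319.07 | 83   
6  | Tape   | Office   | 1036.25 | 144  
5  | Folder | Office   | 857.72  | 51   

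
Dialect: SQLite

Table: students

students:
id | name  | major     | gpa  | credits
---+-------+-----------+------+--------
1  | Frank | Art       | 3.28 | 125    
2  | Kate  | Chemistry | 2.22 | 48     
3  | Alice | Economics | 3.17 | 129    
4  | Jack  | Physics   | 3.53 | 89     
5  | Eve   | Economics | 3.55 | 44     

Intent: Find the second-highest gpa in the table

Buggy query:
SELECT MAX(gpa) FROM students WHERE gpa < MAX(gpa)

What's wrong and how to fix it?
Bug: The inner MAX is an aggregate inside WHERE, which is not allowed

Fix: Compute the overall MAX in a subquery, then take MAX of rows below it

Corrected query:
SELECT MAX(gpa) FROM students WHERE gpa < (SELECT MAX(gpa) FROM students)

Result:
MAX(gpa)
--------
3.53    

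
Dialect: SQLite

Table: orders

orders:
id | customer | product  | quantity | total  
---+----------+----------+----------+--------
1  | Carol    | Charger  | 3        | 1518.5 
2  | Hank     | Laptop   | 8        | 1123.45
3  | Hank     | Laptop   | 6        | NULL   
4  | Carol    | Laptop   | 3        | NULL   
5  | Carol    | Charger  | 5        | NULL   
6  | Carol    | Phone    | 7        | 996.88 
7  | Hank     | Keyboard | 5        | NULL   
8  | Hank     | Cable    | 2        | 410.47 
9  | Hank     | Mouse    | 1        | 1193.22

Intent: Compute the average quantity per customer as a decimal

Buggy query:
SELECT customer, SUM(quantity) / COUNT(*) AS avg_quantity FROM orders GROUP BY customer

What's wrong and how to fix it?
Bug: SUM(quantity) and COUNT(*) are both integers; the division truncates the fractional part

Fix: Cast one side to REAL so the division keeps the fractional part

Corrected query:
SELECT customer, SUM(quantity) * 1.0 / COUNT(*) AS avg_quantity FROM orders GROUP BY customer

Result:
customer | avg_quantity
---------+-------------
Carol    | 4.5         
Hank     | 4.4         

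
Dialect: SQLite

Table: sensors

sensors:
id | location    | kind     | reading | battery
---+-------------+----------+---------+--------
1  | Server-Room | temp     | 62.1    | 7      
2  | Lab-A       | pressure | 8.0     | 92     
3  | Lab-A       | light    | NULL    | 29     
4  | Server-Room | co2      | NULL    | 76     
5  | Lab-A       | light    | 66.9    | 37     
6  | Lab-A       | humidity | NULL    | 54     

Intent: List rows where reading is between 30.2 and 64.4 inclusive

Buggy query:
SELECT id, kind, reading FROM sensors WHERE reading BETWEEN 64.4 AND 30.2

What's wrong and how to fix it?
Bug: BETWEEN expects the lower bound first; with 64.4 AND 30.2 the range is empty

Fix: Swap the bounds so the smaller value comes first

Corrected query:
SELECT id, kind, reading FROM sensors WHERE reading BETWEEN 30.2 AND 64.4

Result:
id | kind | reading
---+------+--------
1  | temp | 62.1   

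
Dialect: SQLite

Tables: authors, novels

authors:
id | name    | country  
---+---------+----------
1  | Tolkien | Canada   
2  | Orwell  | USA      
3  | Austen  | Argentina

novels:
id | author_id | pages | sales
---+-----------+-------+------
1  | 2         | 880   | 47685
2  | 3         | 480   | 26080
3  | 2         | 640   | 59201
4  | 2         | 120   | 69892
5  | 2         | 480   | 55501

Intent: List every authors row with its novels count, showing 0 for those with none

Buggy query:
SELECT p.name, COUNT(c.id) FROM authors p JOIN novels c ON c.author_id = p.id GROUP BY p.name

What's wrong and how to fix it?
Bug: An inner join excludes parents with zero children

Fix: Use LEFT JOIN so parents without children still appear (COUNT(c.id) gives 0)

Corrected query:
SELECT p.name, COUNT(c.id) FROM authors p LEFT JOIN novels c ON c.author_id = p.id GROUP BY p.name

Result:
name    | COUNT(c.id)
--------+------------
Austen  | 1          
Orwell  | 4          
Tolkien | 0          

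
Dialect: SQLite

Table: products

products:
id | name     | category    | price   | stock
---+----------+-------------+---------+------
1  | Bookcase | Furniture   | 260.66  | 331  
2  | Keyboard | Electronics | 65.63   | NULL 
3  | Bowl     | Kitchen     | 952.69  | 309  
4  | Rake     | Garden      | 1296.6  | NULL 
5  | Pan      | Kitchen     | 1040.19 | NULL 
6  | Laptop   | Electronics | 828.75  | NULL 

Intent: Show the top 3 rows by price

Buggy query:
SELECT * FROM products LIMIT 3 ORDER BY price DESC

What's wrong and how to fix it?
Bug: ORDER BY cannot follow LIMIT; LIMIT is the final clause

Fix: Sort with ORDER BY, then apply LIMIT

Corrected query:
SELECT * FROM products ORDER BY price DESC LIMIT 3

Result:
id | name | category | price   | stock
---+------+----------+---------+------
4  | Rake | Garden   | 1296.6  | NULL 
5  | Pan  | Kitchen  | 1040.19 | NULL 
3  | Bowl | Kitchen  | 952.69  | 309  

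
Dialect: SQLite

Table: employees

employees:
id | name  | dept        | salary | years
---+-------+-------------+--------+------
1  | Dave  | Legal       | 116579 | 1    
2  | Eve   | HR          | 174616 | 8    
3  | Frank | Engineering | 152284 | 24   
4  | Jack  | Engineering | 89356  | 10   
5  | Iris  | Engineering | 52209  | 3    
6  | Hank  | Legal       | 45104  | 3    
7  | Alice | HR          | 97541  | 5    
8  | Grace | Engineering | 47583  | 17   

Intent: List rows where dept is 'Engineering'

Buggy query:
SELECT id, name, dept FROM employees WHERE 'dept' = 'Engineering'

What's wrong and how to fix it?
Bug: 'dept' in single quotes is a string literal, not the column; the comparison is literal-vs-literal and never true

Fix: Remove the quotes around the column name (or use double quotes for an identifier)

Corrected query:
SELECT id, name, dept FROM employees WHERE dept = 'Engineering'

Result:
id | name  | dept       
---+-------+------------
3  | Frank | Engineering
4  | Jack  | Engineering
5  | Iris  | Engineering
8  | Grace | Engineering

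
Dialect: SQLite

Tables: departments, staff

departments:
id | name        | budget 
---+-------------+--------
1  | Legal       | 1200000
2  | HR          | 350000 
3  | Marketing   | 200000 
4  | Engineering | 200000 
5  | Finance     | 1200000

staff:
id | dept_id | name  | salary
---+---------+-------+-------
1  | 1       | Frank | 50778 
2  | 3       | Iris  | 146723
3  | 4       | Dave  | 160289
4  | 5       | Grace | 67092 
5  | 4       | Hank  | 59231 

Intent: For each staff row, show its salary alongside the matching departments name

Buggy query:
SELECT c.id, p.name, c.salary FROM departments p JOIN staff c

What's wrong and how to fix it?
Bug: Missing join condition: each staff row is matched to all departments rows instead of just its own

Fix: Add ON c.dept_id = p.id to the JOIN

Corrected query:
SELECT c.id, p.name, c.salary FROM departments p JOIN staff c ON c.dept_id = p.id

Result:
id | name        | salary
---+-------------+-------
1  | Legal       | 50778 
2  | Marketing   | 146723
3  | Engineering | 160289
4  | Finance     | 67092 
5  | Engineering | 59231 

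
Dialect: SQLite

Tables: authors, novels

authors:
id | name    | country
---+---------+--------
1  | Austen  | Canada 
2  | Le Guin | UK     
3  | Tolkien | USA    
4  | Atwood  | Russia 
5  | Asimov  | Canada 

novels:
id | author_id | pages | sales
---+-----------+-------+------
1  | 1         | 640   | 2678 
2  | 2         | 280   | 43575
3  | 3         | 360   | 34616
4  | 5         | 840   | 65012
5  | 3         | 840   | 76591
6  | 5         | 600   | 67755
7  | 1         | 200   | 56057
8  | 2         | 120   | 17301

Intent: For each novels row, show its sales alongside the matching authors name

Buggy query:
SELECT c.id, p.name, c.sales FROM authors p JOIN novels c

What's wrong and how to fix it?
Bug: JOIN with no ON clause produces a cartesian product; every novels row pairs with every authors row

Fix: Specify the join condition linking the foreign key to the parent id

Corrected query:
SELECT c.id, p.name, c.sales FROM authors p JOIN novels c ON c.author_id = p.id

Result:
id | name    | sales
---+---------+------
1  | Austen  | 2678 
2  | Le Guin | 43575
3  | Tolkien | 34616
4  | Asimov  | 65012
5  | Tolkien | 76591
6  | Asimov  | 67755
7  | Austen  | 56057
8  | Le Guin | 17301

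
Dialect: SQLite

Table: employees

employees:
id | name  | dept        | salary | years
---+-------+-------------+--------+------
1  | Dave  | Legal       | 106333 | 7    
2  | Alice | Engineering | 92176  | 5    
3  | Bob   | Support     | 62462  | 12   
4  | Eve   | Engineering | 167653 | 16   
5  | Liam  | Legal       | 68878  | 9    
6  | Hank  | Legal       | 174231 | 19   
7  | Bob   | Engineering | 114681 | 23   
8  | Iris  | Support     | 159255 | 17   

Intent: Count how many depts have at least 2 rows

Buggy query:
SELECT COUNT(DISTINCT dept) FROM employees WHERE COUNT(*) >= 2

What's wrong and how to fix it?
Bug: COUNT(*) cannot appear in WHERE; the per-group count doesn't exist yet

Fix: Group first with HAVING COUNT(*) >= 2, then COUNT the resulting groups

Corrected query:
SELECT COUNT(*) FROM (SELECT dept FROM employees GROUP BY dept HAVING COUNT(*) >= 2)

Result:
COUNT(*)
--------
3       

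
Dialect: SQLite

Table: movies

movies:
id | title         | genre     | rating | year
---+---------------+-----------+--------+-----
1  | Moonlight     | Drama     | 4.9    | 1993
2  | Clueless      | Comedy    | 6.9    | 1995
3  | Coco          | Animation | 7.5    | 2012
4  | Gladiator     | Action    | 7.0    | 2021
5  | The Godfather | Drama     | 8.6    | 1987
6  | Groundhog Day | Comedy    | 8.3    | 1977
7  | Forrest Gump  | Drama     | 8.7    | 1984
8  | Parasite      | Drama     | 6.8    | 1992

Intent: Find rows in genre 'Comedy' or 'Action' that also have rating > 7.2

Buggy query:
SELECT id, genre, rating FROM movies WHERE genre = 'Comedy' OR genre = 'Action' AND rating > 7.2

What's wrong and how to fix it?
Bug: Without parentheses, AND is evaluated before OR, so the rating filter only applies to the 'Action' branch

Fix: Add parentheses around the OR so the AND applies to both alternatives

Corrected query:
SELECT id, genre, rating FROM movies WHERE (genre = 'Comedy' OR genre = 'Action') AND rating > 7.2

Result:
id | genre  | rating
---+--------+-------
6  | Comedy | 8.3   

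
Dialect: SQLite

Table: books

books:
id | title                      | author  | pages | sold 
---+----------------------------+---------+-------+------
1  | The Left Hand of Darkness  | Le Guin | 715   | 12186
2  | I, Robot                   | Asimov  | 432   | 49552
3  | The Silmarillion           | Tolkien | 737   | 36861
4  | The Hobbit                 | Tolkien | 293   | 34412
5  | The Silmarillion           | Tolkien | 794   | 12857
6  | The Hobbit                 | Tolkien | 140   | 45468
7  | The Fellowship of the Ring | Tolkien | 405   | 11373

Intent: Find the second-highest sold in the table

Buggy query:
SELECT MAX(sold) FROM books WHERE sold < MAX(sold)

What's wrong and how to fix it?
Bug: The inner MAX is an aggregate inside WHERE, which is not allowed

Fix: Put the inner MAX in a scalar subquery

Corrected query:
SELECT MAX(sold) FROM books WHERE sold < (SELECT MAX(sold) FROM books)

Result:
MAX(sold)
---------
45468    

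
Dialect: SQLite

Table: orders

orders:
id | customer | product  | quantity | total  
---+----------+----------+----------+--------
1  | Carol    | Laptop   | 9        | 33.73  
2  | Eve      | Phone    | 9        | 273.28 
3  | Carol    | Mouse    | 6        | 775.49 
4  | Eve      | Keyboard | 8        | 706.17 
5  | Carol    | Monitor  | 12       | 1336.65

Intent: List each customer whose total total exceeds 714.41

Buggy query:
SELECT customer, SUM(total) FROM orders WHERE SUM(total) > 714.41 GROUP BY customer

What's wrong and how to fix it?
Bug: SUM(total) is an aggregate, but WHERE filters rows before aggregation

Fix: Use HAVING (which filters groups after aggregation) instead of WHERE

Corrected query:
SELECT customer, SUM(total) FROM orders GROUP BY customer HAVING SUM(total) > 714.41

Result:
customer | SUM(total)
---------+-----------
Carol    | 2145.87   
Eve      | 979.45    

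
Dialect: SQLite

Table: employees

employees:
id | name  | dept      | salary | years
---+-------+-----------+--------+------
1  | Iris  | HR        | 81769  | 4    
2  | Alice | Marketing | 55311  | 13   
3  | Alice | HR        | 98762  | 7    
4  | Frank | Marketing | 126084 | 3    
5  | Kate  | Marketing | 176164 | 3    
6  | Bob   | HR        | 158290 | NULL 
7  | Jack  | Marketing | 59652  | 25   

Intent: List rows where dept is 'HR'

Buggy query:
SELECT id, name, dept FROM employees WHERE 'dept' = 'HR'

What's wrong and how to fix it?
Bug: 'dept' in single quotes is a string literal, not the column; the comparison is literal-vs-literal and never true

Fix: Reference the column as dept without single quotes

Corrected query:
SELECT id, name, dept FROM employees WHERE dept = 'HR'

Result:
id | name  | dept
---+-------+-----
1  | Iris  | HR  
3  | Alice | HR  
6  | Bob   | HR  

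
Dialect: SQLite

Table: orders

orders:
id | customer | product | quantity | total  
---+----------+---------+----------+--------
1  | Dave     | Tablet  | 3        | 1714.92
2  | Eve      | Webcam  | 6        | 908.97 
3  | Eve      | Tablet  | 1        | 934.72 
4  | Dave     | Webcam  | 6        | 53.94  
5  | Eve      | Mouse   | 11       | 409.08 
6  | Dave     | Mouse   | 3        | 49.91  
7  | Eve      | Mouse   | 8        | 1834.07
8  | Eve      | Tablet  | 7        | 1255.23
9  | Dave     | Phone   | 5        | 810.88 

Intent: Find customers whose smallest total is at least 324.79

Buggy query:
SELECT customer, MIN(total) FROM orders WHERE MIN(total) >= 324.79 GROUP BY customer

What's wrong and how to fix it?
Bug: MIN() in WHERE is a misuse of aggregate

Fix: Replace WHERE with HAVING after the GROUP BY

Corrected query:
SELECT customer, MIN(total) FROM orders GROUP BY customer HAVING MIN(total) >= 324.79

Result:
customer | MIN(total)
---------+-----------
Eve      | 409.08    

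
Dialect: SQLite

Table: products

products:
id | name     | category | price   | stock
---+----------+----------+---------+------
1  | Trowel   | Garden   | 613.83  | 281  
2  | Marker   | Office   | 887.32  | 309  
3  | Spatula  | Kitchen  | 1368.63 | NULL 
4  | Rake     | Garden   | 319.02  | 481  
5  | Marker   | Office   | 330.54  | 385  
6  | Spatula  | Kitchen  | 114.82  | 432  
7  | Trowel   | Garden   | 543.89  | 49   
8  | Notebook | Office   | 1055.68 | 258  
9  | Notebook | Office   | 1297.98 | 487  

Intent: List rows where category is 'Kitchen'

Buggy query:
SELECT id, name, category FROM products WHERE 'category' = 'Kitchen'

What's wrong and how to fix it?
Bug: 'category' in single quotes is a string literal, not the column; the comparison is literal-vs-literal and never true

Fix: Remove the quotes around the column name (or use double quotes for an identifier)

Corrected query:
SELECT id, name, category FROM products WHERE category = 'Kitchen'

Result:
id | name    | category
---+---------+---------
3  | Spatula | Kitchen 
6  | Spatula | Kitchen 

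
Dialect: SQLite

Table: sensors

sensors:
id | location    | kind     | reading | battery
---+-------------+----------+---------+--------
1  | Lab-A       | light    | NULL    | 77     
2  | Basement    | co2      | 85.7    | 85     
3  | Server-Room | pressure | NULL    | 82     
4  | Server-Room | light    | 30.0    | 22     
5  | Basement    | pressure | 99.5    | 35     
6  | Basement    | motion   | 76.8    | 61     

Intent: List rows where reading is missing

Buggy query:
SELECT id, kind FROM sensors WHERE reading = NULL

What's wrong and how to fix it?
Bug: Comparing to NULL with '=' never matches; NULL = NULL is unknown, not true

Fix: Replace '= NULL' with 'IS NULL'

Corrected query:
SELECT id, kind FROM sensors WHERE reading IS NULL

Result:
id | kind    
---+---------
1  | light   
3  | pressure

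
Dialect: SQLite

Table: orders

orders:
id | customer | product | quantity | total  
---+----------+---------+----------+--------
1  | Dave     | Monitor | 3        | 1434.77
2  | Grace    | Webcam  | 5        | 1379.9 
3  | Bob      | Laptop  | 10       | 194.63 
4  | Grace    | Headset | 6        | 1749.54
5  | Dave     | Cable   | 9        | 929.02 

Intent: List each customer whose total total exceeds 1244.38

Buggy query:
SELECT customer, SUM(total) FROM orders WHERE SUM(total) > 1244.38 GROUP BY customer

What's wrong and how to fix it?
Bug: SUM(total) is an aggregate, but WHERE filters rows before aggregation

Fix: Use HAVING (which filters groups after aggregation) instead of WHERE

Corrected query:
SELECT customer, SUM(total) FROM orders GROUP BY customer HAVING SUM(total) > 1244.38

Result:
customer | SUM(total)
---------+-----------
Dave     | 2363.79   
Grace    | 3129.44   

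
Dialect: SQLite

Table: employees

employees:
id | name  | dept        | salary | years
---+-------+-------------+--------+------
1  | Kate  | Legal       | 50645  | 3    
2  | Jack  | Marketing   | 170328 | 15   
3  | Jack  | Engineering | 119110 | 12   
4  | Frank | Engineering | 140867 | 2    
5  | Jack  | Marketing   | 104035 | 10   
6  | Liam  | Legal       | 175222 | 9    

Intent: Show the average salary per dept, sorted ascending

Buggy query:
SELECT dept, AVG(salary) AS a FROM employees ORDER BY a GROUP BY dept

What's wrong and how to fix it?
Bug: GROUP BY must precede ORDER BY

Fix: Reorder: SELECT … FROM … GROUP BY … ORDER BY …

Corrected query:
SELECT dept, AVG(salary) AS a FROM employees GROUP BY dept ORDER BY a

Result:
dept        | a       
------------+---------
Legal       | 112933.5
Engineering | 129988.5
Marketing   | 137181.5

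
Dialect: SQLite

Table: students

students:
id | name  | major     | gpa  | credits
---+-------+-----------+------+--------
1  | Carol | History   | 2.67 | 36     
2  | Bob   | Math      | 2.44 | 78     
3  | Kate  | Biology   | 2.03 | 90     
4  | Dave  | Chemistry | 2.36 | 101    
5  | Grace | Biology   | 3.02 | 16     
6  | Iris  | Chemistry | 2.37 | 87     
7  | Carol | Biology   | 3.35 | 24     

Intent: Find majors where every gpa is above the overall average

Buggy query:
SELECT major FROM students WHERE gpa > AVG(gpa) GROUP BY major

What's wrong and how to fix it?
Bug: AVG() is an aggregate; it can't sit directly in WHERE

Fix: Compute the overall average in a scalar subquery and compare each group's MIN against it in HAVING

Corrected query:
SELECT major FROM students GROUP BY major HAVING MIN(gpa) > (SELECT AVG(gpa) FROM students)

Result:
major  
-------
History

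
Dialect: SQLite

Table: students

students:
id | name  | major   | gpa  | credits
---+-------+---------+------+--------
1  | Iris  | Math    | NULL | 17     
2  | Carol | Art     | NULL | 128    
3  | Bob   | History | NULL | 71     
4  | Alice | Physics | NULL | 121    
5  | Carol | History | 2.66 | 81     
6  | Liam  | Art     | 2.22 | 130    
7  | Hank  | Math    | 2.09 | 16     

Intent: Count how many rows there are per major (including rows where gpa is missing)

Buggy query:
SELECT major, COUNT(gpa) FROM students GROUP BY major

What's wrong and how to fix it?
Bug: COUNT(gpa) skips NULLs, so groups with missing gpa are undercounted

Fix: Replace COUNT(gpa) with COUNT(*)

Corrected query:
SELECT major, COUNT(*) FROM students GROUP BY major

Result:
major   | COUNT(*)
--------+---------
Art     | 2       
History | 2       
Math    | 2       
Physics | 1       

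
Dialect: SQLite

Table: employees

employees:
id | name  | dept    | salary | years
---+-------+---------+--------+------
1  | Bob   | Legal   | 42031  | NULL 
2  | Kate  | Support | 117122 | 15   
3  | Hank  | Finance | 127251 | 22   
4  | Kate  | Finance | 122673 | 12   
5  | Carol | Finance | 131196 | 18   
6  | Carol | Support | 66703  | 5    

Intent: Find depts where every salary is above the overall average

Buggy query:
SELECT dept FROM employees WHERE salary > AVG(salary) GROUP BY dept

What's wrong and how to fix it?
Bug: WHERE evaluates per row before aggregation, so AVG() is unavailable

Fix: Use a subquery for AVG and a HAVING MIN(...) filter so the condition holds for every row in the group

Corrected query:
SELECT dept FROM employees GROUP BY dept HAVING MIN(salary) > (SELECT AVG(salary) FROM employees)

Result:
dept   
-------
Finance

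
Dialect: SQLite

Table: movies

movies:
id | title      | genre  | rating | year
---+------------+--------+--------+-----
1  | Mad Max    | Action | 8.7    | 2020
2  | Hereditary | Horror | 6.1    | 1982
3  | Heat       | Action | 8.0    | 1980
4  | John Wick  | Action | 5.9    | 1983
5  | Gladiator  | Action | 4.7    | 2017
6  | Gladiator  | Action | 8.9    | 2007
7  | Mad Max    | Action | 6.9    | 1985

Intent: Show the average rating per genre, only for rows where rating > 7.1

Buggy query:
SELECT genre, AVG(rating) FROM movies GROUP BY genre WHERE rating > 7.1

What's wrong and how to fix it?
Bug: WHERE cannot follow GROUP BY

Fix: Move the WHERE clause before GROUP BY

Corrected query:
SELECT genre, AVG(rating) FROM movies WHERE rating > 7.1 GROUP BY genre

Result:
genre  | AVG(rating)
-------+------------
Action | 8.533333   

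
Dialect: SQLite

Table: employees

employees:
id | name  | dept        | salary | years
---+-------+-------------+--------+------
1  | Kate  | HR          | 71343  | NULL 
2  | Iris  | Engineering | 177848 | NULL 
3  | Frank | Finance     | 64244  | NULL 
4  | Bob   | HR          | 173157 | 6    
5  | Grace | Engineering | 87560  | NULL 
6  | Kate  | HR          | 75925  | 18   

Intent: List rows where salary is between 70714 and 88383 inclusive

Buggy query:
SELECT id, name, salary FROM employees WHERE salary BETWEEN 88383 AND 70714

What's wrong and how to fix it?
Bug: BETWEEN expects the lower bound first; with 88383 AND 70714 the range is empty

Fix: Swap the bounds so the smaller value comes first

Corrected query:
SELECT id, name, salary FROM employees WHERE salary BETWEEN 70714 AND 88383

Result:
id | name  | salary
---+-------+-------
1  | Kate  | 71343 
5  | Grace | 87560 
6  | Kate  | 75925 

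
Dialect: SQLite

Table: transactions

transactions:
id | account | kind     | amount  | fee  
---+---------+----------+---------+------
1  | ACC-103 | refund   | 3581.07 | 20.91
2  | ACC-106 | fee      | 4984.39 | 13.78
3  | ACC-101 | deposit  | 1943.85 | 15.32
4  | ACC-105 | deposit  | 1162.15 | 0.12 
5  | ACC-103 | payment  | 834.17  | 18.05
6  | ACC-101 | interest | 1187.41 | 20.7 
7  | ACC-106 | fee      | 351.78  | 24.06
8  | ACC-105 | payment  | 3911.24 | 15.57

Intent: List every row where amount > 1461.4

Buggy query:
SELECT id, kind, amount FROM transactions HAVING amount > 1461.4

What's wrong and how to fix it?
Bug: HAVING filters the output of aggregation, but this query has no GROUP BY and no aggregate functions, so SQLite rejects it (HAVING clause on a non-aggregate query); the condition here is per row

Fix: Replace HAVING with WHERE since the condition applies to individual rows

Corrected query:
SELECT id, kind, amount FROM transactions WHERE amount > 1461.4

Result:
id | kind    | amount 
---+---------+--------
1  | refund  | 3581.07
2  | fee     | 4984.39
3  | deposit | 1943.85
8  | payment | 3911.24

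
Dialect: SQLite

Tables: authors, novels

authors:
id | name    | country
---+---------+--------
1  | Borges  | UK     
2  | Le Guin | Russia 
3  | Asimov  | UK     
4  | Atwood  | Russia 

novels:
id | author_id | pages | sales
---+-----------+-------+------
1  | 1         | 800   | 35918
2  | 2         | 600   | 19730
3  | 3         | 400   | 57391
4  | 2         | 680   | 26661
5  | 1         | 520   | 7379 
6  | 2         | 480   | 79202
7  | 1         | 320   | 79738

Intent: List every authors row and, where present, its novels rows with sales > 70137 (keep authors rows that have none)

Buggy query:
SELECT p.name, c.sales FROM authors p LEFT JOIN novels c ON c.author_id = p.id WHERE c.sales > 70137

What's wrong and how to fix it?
Bug: Filtering c.sales in WHERE discards the NULL rows produced by LEFT JOIN, turning it into an inner join

Fix: Move the right-table condition into the ON clause so unmatched parents are kept

Corrected query:
SELECT p.name, c.sales FROM authors p LEFT JOIN novels c ON c.author_id = p.id AND c.sales > 70137

Result:
name    | sales
--------+------
Borges  | 79738
Le Guin | 79202
Asimov  | NULL 
Atwood  | NULL 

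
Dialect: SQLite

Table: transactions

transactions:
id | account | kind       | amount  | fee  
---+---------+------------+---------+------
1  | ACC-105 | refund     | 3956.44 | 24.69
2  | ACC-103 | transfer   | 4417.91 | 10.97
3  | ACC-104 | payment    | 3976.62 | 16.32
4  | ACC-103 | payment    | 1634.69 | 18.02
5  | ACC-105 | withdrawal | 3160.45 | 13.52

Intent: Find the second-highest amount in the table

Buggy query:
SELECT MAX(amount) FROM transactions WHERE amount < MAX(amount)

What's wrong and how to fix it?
Bug: MAX(amount) on the right of the comparison is an aggregate-in-WHERE error

Fix: Put the inner MAX in a scalar subquery

Corrected query:
SELECT MAX(amount) FROM transactions WHERE amount < (SELECT MAX(amount) FROM transactions)

Result:
MAX(amount)
-----------
3976.62    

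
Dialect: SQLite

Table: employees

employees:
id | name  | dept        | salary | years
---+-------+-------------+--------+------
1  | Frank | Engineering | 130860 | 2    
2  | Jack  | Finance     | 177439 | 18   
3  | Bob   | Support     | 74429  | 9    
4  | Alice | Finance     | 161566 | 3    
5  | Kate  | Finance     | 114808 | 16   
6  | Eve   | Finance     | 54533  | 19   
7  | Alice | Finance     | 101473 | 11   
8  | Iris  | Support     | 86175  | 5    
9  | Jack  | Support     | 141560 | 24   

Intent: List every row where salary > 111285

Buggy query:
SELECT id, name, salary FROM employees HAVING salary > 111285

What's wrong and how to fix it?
Bug: This is a non-aggregate query (no GROUP BY, no aggregates), so in SQLite the HAVING clause is invalid here; a row-level condition belongs in WHERE

Fix: Use WHERE for row-level filtering

Corrected query:
SELECT id, name, salary FROM employees WHERE salary > 111285

Result:
id | name  | salary
---+-------+-------
1  | Frank | 130860
2  | Jack  | 177439
4  | Alice | 161566
5  | Kate  | 114808
9  | Jack  | 141560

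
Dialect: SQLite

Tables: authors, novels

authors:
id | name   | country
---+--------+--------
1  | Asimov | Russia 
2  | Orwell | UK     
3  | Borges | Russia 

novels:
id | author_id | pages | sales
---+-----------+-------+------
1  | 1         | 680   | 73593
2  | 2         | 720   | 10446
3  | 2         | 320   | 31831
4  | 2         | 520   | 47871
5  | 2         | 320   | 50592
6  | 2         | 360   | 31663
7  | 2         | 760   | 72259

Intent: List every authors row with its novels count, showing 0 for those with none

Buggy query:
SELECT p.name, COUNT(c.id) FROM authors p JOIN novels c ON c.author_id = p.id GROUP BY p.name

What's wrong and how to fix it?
Bug: An inner join excludes parents with zero children

Fix: Use LEFT JOIN so parents without children still appear (COUNT(c.id) gives 0)

Corrected query:
SELECT p.name, COUNT(c.id) FROM authors p LEFT JOIN novels c ON c.author_id = p.id GROUP BY p.name

Result:
name   | COUNT(c.id)
-------+------------
Asimov | 1          
Borges | 0          
Orwell | 6          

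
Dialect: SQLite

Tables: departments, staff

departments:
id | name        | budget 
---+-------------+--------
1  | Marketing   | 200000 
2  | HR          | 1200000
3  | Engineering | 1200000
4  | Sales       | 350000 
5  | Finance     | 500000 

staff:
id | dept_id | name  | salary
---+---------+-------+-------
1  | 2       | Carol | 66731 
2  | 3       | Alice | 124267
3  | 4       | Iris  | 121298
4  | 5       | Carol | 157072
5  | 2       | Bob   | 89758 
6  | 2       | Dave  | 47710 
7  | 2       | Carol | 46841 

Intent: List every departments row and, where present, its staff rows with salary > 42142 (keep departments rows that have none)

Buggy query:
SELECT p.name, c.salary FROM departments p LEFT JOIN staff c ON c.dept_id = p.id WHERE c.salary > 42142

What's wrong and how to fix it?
Bug: Filtering c.salary in WHERE discards the NULL rows produced by LEFT JOIN, turning it into an inner join

Fix: Put 'c.salary > 42142' in the JOIN's ON clause instead of WHERE

Corrected query:
SELECT p.name, c.salary FROM departments p LEFT JOIN staff c ON c.dept_id = p.id AND c.salary > 42142

Result:
name        | salary
------------+-------
Marketing   | NULL  
HR          | 46841 
HR          | 47710 
HR          | 66731 
HR          | 89758 
Engineering | 124267
Sales       | 121298
Finance     | 157072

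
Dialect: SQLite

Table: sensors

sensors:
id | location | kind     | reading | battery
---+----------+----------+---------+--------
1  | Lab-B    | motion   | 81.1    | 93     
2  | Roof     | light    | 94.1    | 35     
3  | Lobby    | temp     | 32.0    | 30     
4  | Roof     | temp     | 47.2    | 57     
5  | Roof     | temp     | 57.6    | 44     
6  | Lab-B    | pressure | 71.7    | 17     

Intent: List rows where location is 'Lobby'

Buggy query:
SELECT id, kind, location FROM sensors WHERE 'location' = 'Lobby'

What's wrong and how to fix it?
Bug: 'location' in single quotes is a string literal, not the column; the comparison is literal-vs-literal and never true

Fix: Reference the column as location without single quotes

Corrected query:
SELECT id, kind, location FROM sensors WHERE location = 'Lobby'

Result:
id | kind | location
---+------+---------
3  | temp | Lobby   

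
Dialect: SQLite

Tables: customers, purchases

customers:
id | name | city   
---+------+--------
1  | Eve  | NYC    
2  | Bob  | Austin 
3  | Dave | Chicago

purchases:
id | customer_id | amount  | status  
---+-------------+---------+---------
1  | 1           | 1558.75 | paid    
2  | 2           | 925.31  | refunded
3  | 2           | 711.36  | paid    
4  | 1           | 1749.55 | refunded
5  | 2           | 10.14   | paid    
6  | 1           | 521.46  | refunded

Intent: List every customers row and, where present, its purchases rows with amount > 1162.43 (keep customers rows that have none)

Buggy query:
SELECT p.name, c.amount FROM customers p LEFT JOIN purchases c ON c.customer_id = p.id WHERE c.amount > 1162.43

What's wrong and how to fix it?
Bug: A WHERE condition on the right-hand table after LEFT JOIN drops unmatched parents

Fix: Put 'c.amount > 1162.43' in the JOIN's ON clause instead of WHERE

Corrected query:
SELECT p.name, c.amount FROM customers p LEFT JOIN purchases c ON c.customer_id = p.id AND c.amount > 1162.43

Result:
name | amount 
-----+--------
Eve  | 1558.75
Eve  | 1749.55
Bob  | NULL   
Dave | NULL   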